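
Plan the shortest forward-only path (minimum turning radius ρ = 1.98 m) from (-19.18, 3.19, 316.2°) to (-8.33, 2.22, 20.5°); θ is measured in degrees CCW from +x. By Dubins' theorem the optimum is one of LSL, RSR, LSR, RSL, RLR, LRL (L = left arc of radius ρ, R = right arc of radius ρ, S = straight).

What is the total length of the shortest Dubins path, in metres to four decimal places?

Let ψ = atan2(Δy, Δx) = atan2(-0.97, 10.85) = -5.1087° be the start→goal bearing.
Normalize: d = |goal − start| / ρ = 10.893273/1.98 = 5.501653, α = (θ_start − ψ) mod 360° = 321.3087° = 5.607895 rad, β = (θ_goal − ψ) mod 360° = 25.6087° = 0.446956 rad.
Common terms: sin α = -0.625124, cos α = 0.780525, sin β = 0.432223, cos β = 0.901767, cos(α−β) = 0.433659, d² = 30.268187. Work in radians in the unit-radius frame; every candidate has L = ρ·(t + p + q).
LSL: p² = 2 + d² − 2cos(α−β) + 2d(sin α − sin β) = 19.766558; p = √p² = 4.445960; φ = atan2(cos β − cos α, d + sin α − sin β) = 0.027273 rad; t = (φ − α) mod 2π = 0.702564 rad, q = (β − φ) mod 2π = 0.419683 rad → L = 1.98·(0.702564 + 4.445960 + 0.419683) = 1.98·5.568206 = 11.025049 m
RSR: p² = 2 + d² − 2cos(α−β) + 2d(sin β − sin α) = 43.035180; p = √p² = 6.560120; φ = atan2(cos α − cos β, d − sin α + sin β) = -0.018483 rad; t = (α − φ) mod 2π = 5.626378 rad, q = (φ − β) mod 2π = 5.817746 rad → L = 1.98·(5.626378 + 6.560120 + 5.817746) = 1.98·18.004244 = 35.648404 m
LSR: p² = d² − 2 + 2cos(α−β) + 2d(sin α + sin β) = 27.012956; p = √p² = 5.197399; φ = atan2(−cos α − cos β, d + sin α + sin β) − atan2(−2, p) = 0.060462 rad; t = (φ − α) mod 2π = 0.735752 rad, q = (φ − β) mod 2π = 5.896691 rad → L = 1.98·(0.735752 + 5.197399 + 5.896691) = 1.98·11.829842 = 23.423087 m
RSL: p² = d² − 2 + 2cos(α−β) − 2d(sin α + sin β) = 31.258054; p = √p² = 5.590890; φ = atan2(cos α + cos β, d − sin α − sin β) − atan2(2, p) = -0.056289 rad; t = (α − φ) mod 2π = 5.664184 rad, q = (β − φ) mod 2π = 0.503245 rad → L = 1.98·(5.664184 + 5.590890 + 0.503245) = 1.98·11.758320 = 23.281473 m
RLR: c = (6 − d² + 2cos(α−β) + 2d(sin α − sin β))/8 = -4.379397, |c| > 1 → infeasible
LRL: c = (6 − d² + 2cos(α−β) − 2d(sin α − sin β))/8 = -1.470820, |c| > 1 → infeasible
Shortest: LSL with L = 11.025049 m ≈ 11.0250 m

11.0250 m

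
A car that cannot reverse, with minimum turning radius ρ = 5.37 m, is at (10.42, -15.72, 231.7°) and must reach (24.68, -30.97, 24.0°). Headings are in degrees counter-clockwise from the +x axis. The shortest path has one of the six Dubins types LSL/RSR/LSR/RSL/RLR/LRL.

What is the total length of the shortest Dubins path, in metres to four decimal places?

Let ψ = atan2(Δy, Δx) = atan2(-15.25, 14.26) = -46.9214° be the start→goal bearing.
Normalize: d = |goal − start| / ρ = 20.878460/5.37 = 3.887981, α = (θ_start − ψ) mod 360° = 278.6214° = 4.862861 rad, β = (θ_goal − ψ) mod 360° = 70.9214° = 1.237813 rad.
Common terms: sin α = -0.988700, cos α = 0.149905, sin β = 0.945071, cos β = 0.326864, cos(α−β) = -0.885394, d² = 15.116399. Work in radians in the unit-radius frame; every candidate has L = ρ·(t + p + q).
LSL: p² = 2 + d² − 2cos(α−β) + 2d(sin α − sin β) = 3.850250; p = √p² = 1.962205; φ = atan2(cos β − cos α, d + sin α − sin β) = 0.090306 rad; t = (φ − α) mod 2π = 1.510630 rad, q = (β − φ) mod 2π = 1.147506 rad → L = 5.37·(1.510630 + 1.962205 + 1.147506) = 5.37·4.620342 = 24.811236 m
RSR: p² = 2 + d² − 2cos(α−β) + 2d(sin β − sin α) = 33.924123; p = √p² = 5.824442; φ = atan2(cos α − cos β, d − sin α + sin β) = -0.030387 rad; t = (α − φ) mod 2π = 4.893248 rad, q = (φ − β) mod 2π = 5.014986 rad → L = 5.37·(4.893248 + 5.824442 + 5.014986) = 5.37·15.732676 = 84.484470 m
LSR: p² = d² − 2 + 2cos(α−β) + 2d(sin α + sin β) = 11.006354; p = √p² = 3.317583; φ = atan2(−cos α − cos β, d + sin α + sin β) − atan2(−2, p) = 0.419123 rad; t = (φ − α) mod 2π = 1.839447 rad, q = (φ − β) mod 2π = 5.464496 rad → L = 5.37·(1.839447 + 3.317583 + 5.464496) = 5.37·10.621526 = 57.037593 m
RSL: p² = d² − 2 + 2cos(α−β) − 2d(sin α + sin β) = 11.684871; p = √p² = 3.418314; φ = atan2(cos α + cos β, d − sin α − sin β) − atan2(2, p) = -0.408703 rad; t = (α − φ) mod 2π = 5.271564 rad, q = (β − φ) mod 2π = 1.646516 rad → L = 5.37·(5.271564 + 3.418314 + 1.646516) = 5.37·10.336394 = 55.506435 m
RLR: c = (6 − d² + 2cos(α−β) + 2d(sin α − sin β))/8 = -3.240515, |c| > 1 → infeasible
LRL: c = (6 − d² + 2cos(α−β) − 2d(sin α − sin β))/8 = 0.518719; p = 2π − arccos c = 5.257741 rad; φ = atan2(cos β − cos α, d + sin α − sin β) = 0.090306 rad; t = (φ − α + p/2) mod 2π = 4.139501 rad, q = (β − α − t + p) mod 2π = 3.776376 rad → L = 5.37·(4.139501 + 5.257741 + 3.776376) = 5.37·13.173618 = 70.742326 m
Shortest: LSL with L = 24.811236 m ≈ 24.8112 m

24.8112 m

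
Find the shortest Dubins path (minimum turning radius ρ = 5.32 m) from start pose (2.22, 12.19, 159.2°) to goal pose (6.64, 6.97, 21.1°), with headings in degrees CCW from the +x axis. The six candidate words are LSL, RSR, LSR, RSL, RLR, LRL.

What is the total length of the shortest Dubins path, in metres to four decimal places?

Let ψ = atan2(Δy, Δx) = atan2(-5.22, 4.42) = -49.7440° be the start→goal bearing.
Normalize: d = |goal − start| / ρ = 6.839942/5.32 = 1.285703, α = (θ_start − ψ) mod 360° = 208.9440° = 3.646760 rad, β = (θ_goal − ψ) mod 360° = 70.8440° = 1.236460 rad.
Common terms: sin α = -0.483954, cos α = -0.875093, sin β = 0.944628, cos β = 0.328142, cos(α−β) = -0.744312, d² = 1.653033. Work in radians in the unit-radius frame; every candidate has L = ρ·(t + p + q).
LSL: p² = 2 + d² − 2cos(α−β) + 2d(sin α − sin β) = 1.468190; p = √p² = 1.211689; φ = atan2(cos β − cos α, d + sin α − sin β) = 1.688989 rad; t = (φ − α) mod 2π = 4.325414 rad, q = (β − φ) mod 2π = 5.830657 rad → L = 5.32·(4.325414 + 1.211689 + 5.830657) = 5.32·11.367760 = 60.476482 m
RSR: p² = 2 + d² − 2cos(α−β) + 2d(sin β − sin α) = 8.815122; p = √p² = 2.969027; φ = atan2(cos α − cos β, d − sin α + sin β) = -0.417266 rad; t = (α − φ) mod 2π = 4.064026 rad, q = (φ − β) mod 2π = 4.629459 rad → L = 5.32·(4.064026 + 2.969027 + 4.629459) = 5.32·11.662512 = 62.044565 m
LSR: p² = d² − 2 + 2cos(α−β) + 2d(sin α + sin β) = -0.651009 < 0 → infeasible
RSL: p² = d² − 2 + 2cos(α−β) − 2d(sin α + sin β) = -3.020171 < 0 → infeasible
RLR: c = (6 − d² + 2cos(α−β) + 2d(sin α − sin β))/8 = -0.101890; p = 2π − arccos c = 4.610322 rad; φ = atan2(cos α − cos β, d − sin α + sin β) = -0.417266 rad; t = (α − φ + p/2) mod 2π = 0.086002 rad, q = (α − β − t + p) mod 2π = 0.651434 rad → L = 5.32·(0.086002 + 4.610322 + 0.651434) = 5.32·5.347757 = 28.450070 m
LRL: c = (6 − d² + 2cos(α−β) − 2d(sin α − sin β))/8 = 0.816476; p = 2π − arccos c = 5.667670 rad; φ = atan2(cos β − cos α, d + sin α − sin β) = 1.688989 rad; t = (φ − α + p/2) mod 2π = 0.876064 rad, q = (β − α − t + p) mod 2π = 2.381307 rad → L = 5.32·(0.876064 + 5.667670 + 2.381307) = 5.32·8.925041 = 47.481219 m
Shortest: RLR with L = 28.450070 m ≈ 28.4501 m

28.4501 m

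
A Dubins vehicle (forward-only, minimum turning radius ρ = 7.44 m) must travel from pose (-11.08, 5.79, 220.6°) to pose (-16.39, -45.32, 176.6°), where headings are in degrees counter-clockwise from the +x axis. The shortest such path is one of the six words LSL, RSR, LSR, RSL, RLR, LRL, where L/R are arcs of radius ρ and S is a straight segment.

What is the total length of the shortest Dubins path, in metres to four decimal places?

56.9331 m

Let ψ = atan2(Δy, Δx) = atan2(-51.11, -5.31) = -95.9314° be the start→goal bearing.
Normalize: d = |goal − start| / ρ = 51.385097/7.44 = 6.906599, α = (θ_start − ψ) mod 360° = 316.5314° = 5.524515 rad, β = (θ_goal − ψ) mod 360° = 272.5314° = 4.756570 rad.
Common terms: sin α = -0.687957, cos α = 0.725751, sin β = -0.999024, cos β = 0.044167, cos(α−β) = 0.719340, d² = 47.701111. Work in radians in the unit-radius frame; every candidate has L = ρ·(t + p + q).
LSL: p² = 2 + d² − 2cos(α−β) + 2d(sin α − sin β) = 52.559261; p = √p² = 7.249777; φ = atan2(cos β − cos α, d + sin α − sin β) = -0.094154 rad; t = (φ − α) mod 2π = 0.664517 rad, q = (β − φ) mod 2π = 4.850724 rad → L = 7.44·(0.664517 + 7.249777 + 4.850724) = 7.44·12.765017 = 94.971727 m
RSR: p² = 2 + d² − 2cos(α−β) + 2d(sin β − sin α) = 43.965601; p = √p² = 6.630656; φ = atan2(cos α − cos β, d − sin α + sin β) = 0.102975 rad; t = (α − φ) mod 2π = 5.421540 rad, q = (φ − β) mod 2π = 1.629590 rad → L = 7.44·(5.421540 + 6.630656 + 1.629590) = 7.44·13.681786 = 101.792490 m
LSR: p² = d² − 2 + 2cos(α−β) + 2d(sin α + sin β) = 23.837183; p = √p² = 4.882334; φ = atan2(−cos α − cos β, d + sin α + sin β) − atan2(−2, p) = 0.242341 rad; t = (φ − α) mod 2π = 1.001011 rad, q = (φ − β) mod 2π = 1.768956 rad → L = 7.44·(1.001011 + 4.882334 + 1.768956) = 7.44·7.652301 = 56.933117 m
RSL: p² = d² − 2 + 2cos(α−β) − 2d(sin α + sin β) = 70.442398; p = √p² = 8.392997; φ = atan2(cos α + cos β, d − sin α − sin β) − atan2(2, p) = -0.144578 rad; t = (α − φ) mod 2π = 5.669092 rad, q = (β − φ) mod 2π = 4.901147 rad → L = 7.44·(5.669092 + 8.392997 + 4.901147) = 7.44·18.963237 = 141.086482 m
RLR: c = (6 − d² + 2cos(α−β) + 2d(sin α − sin β))/8 = -4.495700, |c| > 1 → infeasible
LRL: c = (6 − d² + 2cos(α−β) − 2d(sin α − sin β))/8 = -5.569908, |c| > 1 → infeasible
Shortest: LSR with L = 56.933117 m ≈ 56.9331 m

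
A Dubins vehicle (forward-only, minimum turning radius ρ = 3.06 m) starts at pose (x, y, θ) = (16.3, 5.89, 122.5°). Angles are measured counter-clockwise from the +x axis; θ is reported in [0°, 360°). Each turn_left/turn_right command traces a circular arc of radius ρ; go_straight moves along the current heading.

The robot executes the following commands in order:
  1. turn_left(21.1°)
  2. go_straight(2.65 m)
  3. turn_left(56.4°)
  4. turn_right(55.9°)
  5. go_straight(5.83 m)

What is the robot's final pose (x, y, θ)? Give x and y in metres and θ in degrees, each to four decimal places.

(2.9762, 12.5092, 144.1000°)

set_pose: (x, y, θ) = (16.3000, 5.8900, 122.5000°), ρ = 3.06
turn_left(21.1°): centre at ρ to the left, rotate +21.1° → (15.5351, 6.7088, 143.6000°)
go_straight(2.65): x += 2.65·cos θ, y += 2.65·sin θ → (13.4021, 8.2814, 143.6000°)
turn_left(56.4°): centre at ρ to the left, rotate +56.4° → (10.5397, 8.6939, 200.0000°)
turn_right(55.9°): centre at ρ to the right, rotate −55.9° → (7.6988, 9.0906, 144.1000°)
go_straight(5.83): x += 5.83·cos θ, y += 5.83·sin θ → (2.9762, 12.5092, 144.1000°)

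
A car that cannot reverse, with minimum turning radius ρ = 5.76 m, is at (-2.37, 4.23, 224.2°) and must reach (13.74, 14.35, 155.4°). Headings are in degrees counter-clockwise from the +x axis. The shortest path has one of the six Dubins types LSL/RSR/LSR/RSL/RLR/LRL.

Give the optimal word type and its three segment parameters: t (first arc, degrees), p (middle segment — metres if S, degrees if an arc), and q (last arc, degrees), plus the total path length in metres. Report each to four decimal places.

LSL: t = 178.7051°, p = 13.2379 m, q = 112.4949°, L = 42.5126 m

Let ψ = atan2(Δy, Δx) = atan2(10.12, 16.11) = 32.1363° be the start→goal bearing.
Normalize: d = |goal − start| / ρ = 19.024892/5.76 = 3.302933, α = (θ_start − ψ) mod 360° = 192.0637° = 3.352144 rad, β = (θ_goal − ψ) mod 360° = 123.2637° = 2.151358 rad.
Common terms: sin α = -0.209000, cos α = -0.977916, sin β = 0.836155, cos β = -0.548494, cos(α−β) = 0.361625, d² = 10.909364. Work in radians in the unit-radius frame; every candidate has L = ρ·(t + p + q).
LSL: p² = 2 + d² − 2cos(α−β) + 2d(sin α − sin β) = 5.281966; p = √p² = 2.298253; φ = atan2(cos β − cos α, d + sin α − sin β) = 0.187952 rad; t = (φ − α) mod 2π = 3.118993 rad, q = (β − φ) mod 2π = 1.963406 rad → L = 5.76·(3.118993 + 2.298253 + 1.963406) = 5.76·7.380652 = 42.512553 m
RSR: p² = 2 + d² − 2cos(α−β) + 2d(sin β − sin α) = 19.090263; p = √p² = 4.369241; φ = atan2(cos α − cos β, d − sin α + sin β) = -0.098442 rad; t = (α − φ) mod 2π = 3.450586 rad, q = (φ − β) mod 2π = 4.033385 rad → L = 5.76·(3.450586 + 4.369241 + 4.033385) = 5.76·11.853212 = 68.274503 m
LSR: p² = d² − 2 + 2cos(α−β) + 2d(sin α + sin β) = 13.775515; p = √p² = 3.711538; φ = atan2(−cos α − cos β, d + sin α + sin β) − atan2(−2, p) = 0.864709 rad; t = (φ − α) mod 2π = 3.795750 rad, q = (φ − β) mod 2π = 4.996536 rad → L = 5.76·(3.795750 + 3.711538 + 4.996536) = 5.76·12.503824 = 72.022025 m
RSL: p² = d² − 2 + 2cos(α−β) − 2d(sin α + sin β) = 5.489710; p = √p² = 2.343013; φ = atan2(cos α + cos β, d − sin α − sin β) − atan2(2, p) = -1.224993 rad; t = (α − φ) mod 2π = 4.577137 rad, q = (β − φ) mod 2π = 3.376351 rad → L = 5.76·(4.577137 + 2.343013 + 3.376351) = 5.76·10.296501 = 59.307847 m
RLR: c = (6 − d² + 2cos(α−β) + 2d(sin α − sin β))/8 = -1.386283, |c| > 1 → infeasible
LRL: c = (6 − d² + 2cos(α−β) − 2d(sin α − sin β))/8 = 0.339754; p = 2π − arccos c = 5.059045 rad; φ = atan2(cos β − cos α, d + sin α − sin β) = 0.187952 rad; t = (φ − α + p/2) mod 2π = 5.648515 rad, q = (β − α − t + p) mod 2π = 4.492928 rad → L = 5.76·(5.648515 + 5.059045 + 4.492928) = 5.76·15.200488 = 87.554810 m
Shortest: LSL with L = 42.512553 m ≈ 42.5126 m
Convert LSL to answer units (arcs ×180/π): t = 3.118993·180/π = 178.7051°, p = ρ·p = 5.76·2.298253 = 13.2379 m, q = 1.963406·180/π = 112.4949°, L = 42.5126 m.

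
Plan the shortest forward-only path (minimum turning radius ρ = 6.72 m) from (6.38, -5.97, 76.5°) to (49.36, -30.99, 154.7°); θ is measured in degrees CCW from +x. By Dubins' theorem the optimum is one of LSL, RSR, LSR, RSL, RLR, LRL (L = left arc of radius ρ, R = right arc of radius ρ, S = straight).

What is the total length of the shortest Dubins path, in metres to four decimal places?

Let ψ = atan2(Δy, Δx) = atan2(-25.02, 42.98) = -30.2050° be the start→goal bearing.
Normalize: d = |goal − start| / ρ = 49.732090/6.72 = 7.400609, α = (θ_start − ψ) mod 360° = 106.7050° = 1.862354 rad, β = (θ_goal − ψ) mod 360° = 184.9050° = 3.227201 rad.
Common terms: sin α = 0.957797, cos α = -0.287444, sin β = -0.085504, cos β = -0.996338, cos(α−β) = 0.204496, d² = 54.769009. Work in radians in the unit-radius frame; every candidate has L = ρ·(t + p + q).
LSL: p² = 2 + d² − 2cos(α−β) + 2d(sin α − sin β) = 71.802149; p = √p² = 8.473615; φ = atan2(cos β − cos α, d + sin α − sin β) = -0.083757 rad; t = (φ − α) mod 2π = 4.337075 rad, q = (β − φ) mod 2π = 3.310958 rad → L = 6.72·(4.337075 + 8.473615 + 3.310958) = 6.72·16.121648 = 108.337472 m
RSR: p² = 2 + d² − 2cos(α−β) + 2d(sin β − sin α) = 40.917884; p = √p² = 6.396709; φ = atan2(cos α − cos β, d − sin α + sin β) = 0.111050 rad; t = (α − φ) mod 2π = 1.751304 rad, q = (φ − β) mod 2π = 3.167034 rad → L = 6.72·(1.751304 + 6.396709 + 3.167034) = 6.72·11.315047 = 76.037113 m
LSR: p² = d² − 2 + 2cos(α−β) + 2d(sin α + sin β) = 66.089000; p = √p² = 8.129514; φ = atan2(−cos α − cos β, d + sin α + sin β) − atan2(−2, p) = 0.395178 rad; t = (φ − α) mod 2π = 4.816009 rad, q = (φ − β) mod 2π = 3.451162 rad → L = 6.72·(4.816009 + 8.129514 + 3.451162) = 6.72·16.396685 = 110.185724 m
RSL: p² = d² − 2 + 2cos(α−β) − 2d(sin α + sin β) = 40.267001; p = √p² = 6.345629; φ = atan2(cos α + cos β, d − sin α − sin β) − atan2(2, p) = -0.499493 rad; t = (α − φ) mod 2π = 2.361847 rad, q = (β − φ) mod 2π = 3.726695 rad → L = 6.72·(2.361847 + 6.345629 + 3.726695) = 6.72·12.434170 = 83.557623 m
RLR: c = (6 − d² + 2cos(α−β) + 2d(sin α − sin β))/8 = -4.114735, |c| > 1 → infeasible
LRL: c = (6 − d² + 2cos(α−β) − 2d(sin α − sin β))/8 = -7.975269, |c| > 1 → infeasible
Shortest: RSR with L = 76.037113 m ≈ 76.0371 m

76.0371 m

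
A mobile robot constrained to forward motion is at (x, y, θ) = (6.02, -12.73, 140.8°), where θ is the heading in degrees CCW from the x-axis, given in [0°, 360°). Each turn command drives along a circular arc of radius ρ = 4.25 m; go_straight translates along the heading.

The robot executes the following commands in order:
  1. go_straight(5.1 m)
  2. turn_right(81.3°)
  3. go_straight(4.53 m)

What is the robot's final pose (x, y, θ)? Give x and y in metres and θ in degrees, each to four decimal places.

set_pose: (x, y, θ) = (6.0200, -12.7300, 140.8000°), ρ = 4.25
go_straight(5.1): x += 5.1·cos θ, y += 5.1·sin θ → (2.0678, -9.5067, 140.8000°)
turn_right(81.3°): centre at ρ to the right, rotate −81.3° → (1.0920, -4.0561, 59.5000°)
go_straight(4.53): x += 4.53·cos θ, y += 4.53·sin θ → (3.3911, -0.1529, 59.5000°)

(3.3911, -0.1529, 59.5000°)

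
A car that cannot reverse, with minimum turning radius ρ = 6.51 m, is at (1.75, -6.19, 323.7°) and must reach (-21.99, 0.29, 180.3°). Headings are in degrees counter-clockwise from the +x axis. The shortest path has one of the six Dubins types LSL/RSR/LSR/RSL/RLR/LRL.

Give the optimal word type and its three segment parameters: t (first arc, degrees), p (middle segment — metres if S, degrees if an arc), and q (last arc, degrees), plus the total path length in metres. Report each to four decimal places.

Let ψ = atan2(Δy, Δx) = atan2(6.48, -23.74) = 164.7326° be the start→goal bearing.
Normalize: d = |goal − start| / ρ = 24.608494/6.51 = 3.780107, α = (θ_start − ψ) mod 360° = 158.9674° = 2.774504 rad, β = (θ_goal − ψ) mod 360° = 15.5674° = 0.271702 rad.
Common terms: sin α = 0.358900, cos α = -0.933376, sin β = 0.268371, cos β = 0.963316, cos(α−β) = -0.802817, d² = 14.289206. Work in radians in the unit-radius frame; every candidate has L = ρ·(t + p + q).
LSL: p² = 2 + d² − 2cos(α−β) + 2d(sin α − sin β) = 18.579255; p = √p² = 4.310366; φ = atan2(cos β − cos α, d + sin α − sin β) = 0.455632 rad; t = (φ − α) mod 2π = 3.964314 rad, q = (β − φ) mod 2π = 6.099255 rad → L = 6.51·(3.964314 + 4.310366 + 6.099255) = 6.51·14.373934 = 93.574313 m
RSR: p² = 2 + d² − 2cos(α−β) + 2d(sin β − sin α) = 17.210428; p = √p² = 4.148545; φ = atan2(cos α − cos β, d − sin α + sin β) = -0.474838 rad; t = (α − φ) mod 2π = 3.249342 rad, q = (φ − β) mod 2π = 5.536645 rad → L = 6.51·(3.249342 + 4.148545 + 5.536645) = 6.51·12.934533 = 84.203808 m
LSR: p² = d² − 2 + 2cos(α−β) + 2d(sin α + sin β) = 15.425873; p = √p² = 3.927578; φ = atan2(−cos α − cos β, d + sin α + sin β) − atan2(−2, p) = 0.464203 rad; t = (φ − α) mod 2π = 3.972884 rad, q = (φ − β) mod 2π = 0.192501 rad → L = 6.51·(3.972884 + 3.927578 + 0.192501) = 6.51·8.092964 = 52.685197 m
RSL: p² = d² − 2 + 2cos(α−β) − 2d(sin α + sin β) = 5.941270; p = √p² = 2.437472; φ = atan2(cos α + cos β, d − sin α − sin β) − atan2(2, p) = -0.677634 rad; t = (α − φ) mod 2π = 3.452138 rad, q = (β − φ) mod 2π = 0.949336 rad → L = 6.51·(3.452138 + 2.437472 + 0.949336) = 6.51·6.838946 = 44.521540 m
RLR: c = (6 − d² + 2cos(α−β) + 2d(sin α − sin β))/8 = -1.151304, |c| > 1 → infeasible
LRL: c = (6 − d² + 2cos(α−β) − 2d(sin α − sin β))/8 = -1.322407, |c| > 1 → infeasible
Shortest: RSL with L = 44.521540 m ≈ 44.5215 m
Convert RSL to answer units (arcs ×180/π): t = 3.452138·180/π = 197.7929°, p = ρ·p = 6.51·2.437472 = 15.8679 m, q = 0.949336·180/π = 54.3929°, L = 44.5215 m.

RSL: t = 197.7929°, p = 15.8679 m, q = 54.3929°, L = 44.5215 m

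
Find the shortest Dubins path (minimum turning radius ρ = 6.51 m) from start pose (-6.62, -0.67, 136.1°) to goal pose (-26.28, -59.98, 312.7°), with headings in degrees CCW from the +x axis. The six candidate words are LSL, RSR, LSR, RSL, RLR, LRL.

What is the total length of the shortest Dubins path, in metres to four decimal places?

Let ψ = atan2(Δy, Δx) = atan2(-59.31, -19.66) = -108.3393° be the start→goal bearing.
Normalize: d = |goal − start| / ρ = 62.483531/6.51 = 9.598085, α = (θ_start − ψ) mod 360° = 244.4393° = 4.266270 rad, β = (θ_goal − ψ) mod 360° = 61.0393° = 1.065336 rad.
Common terms: sin α = -0.902128, cos α = -0.431468, sin β = 0.874952, cos β = 0.484210, cos(α−β) = -0.998240, d² = 92.123230. Work in radians in the unit-radius frame; every candidate has L = ρ·(t + p + q).
LSL: p² = 2 + d² − 2cos(α−β) + 2d(sin α − sin β) = 62.006580; p = √p² = 7.874426; φ = atan2(cos β − cos α, d + sin α − sin β) = 0.116549 rad; t = (φ − α) mod 2π = 2.133464 rad, q = (β − φ) mod 2π = 0.948787 rad → L = 6.51·(2.133464 + 7.874426 + 0.948787) = 6.51·10.956677 = 71.327968 m
RSR: p² = 2 + d² − 2cos(α−β) + 2d(sin β − sin α) = 130.232839; p = √p² = 11.411960; φ = atan2(cos α − cos β, d − sin α + sin β) = -0.080325 rad; t = (α − φ) mod 2π = 4.346595 rad, q = (φ − β) mod 2π = 5.137524 rad → L = 6.51·(4.346595 + 11.411960 + 5.137524) = 6.51·20.896080 = 136.033478 m
LSR: p² = d² − 2 + 2cos(α−β) + 2d(sin α + sin β) = 87.605062; p = √p² = 9.359758; φ = atan2(−cos α − cos β, d + sin α + sin β) − atan2(−2, p) = 0.205004 rad; t = (φ − α) mod 2π = 2.221920 rad, q = (φ − β) mod 2π = 5.422853 rad → L = 6.51·(2.221920 + 9.359758 + 5.422853) = 6.51·17.004531 = 110.699495 m
RSL: p² = d² − 2 + 2cos(α−β) − 2d(sin α + sin β) = 88.648439; p = √p² = 9.415330; φ = atan2(cos α + cos β, d − sin α − sin β) − atan2(2, p) = -0.203829 rad; t = (α − φ) mod 2π = 4.470099 rad, q = (β − φ) mod 2π = 1.269165 rad → L = 6.51·(4.470099 + 9.415330 + 1.269165) = 6.51·15.154594 = 98.656404 m
RLR: c = (6 − d² + 2cos(α−β) + 2d(sin α − sin β))/8 = -15.279105, |c| > 1 → infeasible
LRL: c = (6 − d² + 2cos(α−β) − 2d(sin α − sin β))/8 = -6.750822, |c| > 1 → infeasible
Shortest: LSL with L = 71.327968 m ≈ 71.3280 m

71.3280 m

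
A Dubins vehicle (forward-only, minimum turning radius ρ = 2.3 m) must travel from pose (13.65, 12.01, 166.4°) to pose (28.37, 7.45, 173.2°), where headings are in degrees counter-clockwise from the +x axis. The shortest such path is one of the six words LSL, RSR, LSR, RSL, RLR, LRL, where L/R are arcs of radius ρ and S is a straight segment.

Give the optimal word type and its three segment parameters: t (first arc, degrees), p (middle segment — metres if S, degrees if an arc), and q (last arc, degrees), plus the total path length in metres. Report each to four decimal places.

RSR: t = 183.7381°, p = 15.1394 m, q = 169.4619°, L = 29.3178 m

Let ψ = atan2(Δy, Δx) = atan2(-4.56, 14.72) = -17.2121° be the start→goal bearing.
Normalize: d = |goal − start| / ρ = 15.410127/2.3 = 6.700055, α = (θ_start − ψ) mod 360° = 183.6121° = 3.204635 rad, β = (θ_goal − ψ) mod 360° = 190.4121° = 3.323318 rad.
Common terms: sin α = -0.063001, cos α = -0.998013, sin β = -0.180726, cos β = -0.983533, cos(α−β) = 0.992966, d² = 44.890737. Work in radians in the unit-radius frame; every candidate has L = ρ·(t + p + q).
LSL: p² = 2 + d² − 2cos(α−β) + 2d(sin α − sin β) = 46.482342; p = √p² = 6.817796; φ = atan2(cos β − cos α, d + sin α − sin β) = 0.002124 rad; t = (φ − α) mod 2π = 3.080674 rad, q = (β − φ) mod 2π = 3.321194 rad → L = 2.3·(3.080674 + 6.817796 + 3.321194) = 2.3·13.219664 = 30.405226 m
RSR: p² = 2 + d² − 2cos(α−β) + 2d(sin β − sin α) = 43.327271; p = √p² = 6.582345; φ = atan2(cos α − cos β, d − sin α + sin β) = -0.002200 rad; t = (α − φ) mod 2π = 3.206835 rad, q = (φ − β) mod 2π = 2.957668 rad → L = 2.3·(3.206835 + 6.582345 + 2.957668) = 2.3·12.746848 = 29.317751 m
LSR: p² = d² − 2 + 2cos(α−β) + 2d(sin α + sin β) = 41.610697; p = √p² = 6.450635; φ = atan2(−cos α − cos β, d + sin α + sin β) − atan2(−2, p) = 0.598438 rad; t = (φ − α) mod 2π = 3.676988 rad, q = (φ − β) mod 2π = 3.558305 rad → L = 2.3·(3.676988 + 6.450635 + 3.558305) = 2.3·13.685929 = 31.477636 m
RSL: p² = d² − 2 + 2cos(α−β) − 2d(sin α + sin β) = 48.142639; p = √p² = 6.938490; φ = atan2(cos α + cos β, d − sin α − sin β) − atan2(2, p) = -0.558621 rad; t = (α − φ) mod 2π = 3.763256 rad, q = (β − φ) mod 2π = 3.881939 rad → L = 2.3·(3.763256 + 6.938490 + 3.881939) = 2.3·14.583685 = 33.542475 m
RLR: c = (6 − d² + 2cos(α−β) + 2d(sin α − sin β))/8 = -4.415909, |c| > 1 → infeasible
LRL: c = (6 − d² + 2cos(α−β) − 2d(sin α − sin β))/8 = -4.810293, |c| > 1 → infeasible
Shortest: RSR with L = 29.317751 m ≈ 29.3178 m
Convert RSR to answer units (arcs ×180/π): t = 3.206835·180/π = 183.7381°, p = ρ·p = 2.3·6.582345 = 15.1394 m, q = 2.957668·180/π = 169.4619°, L = 29.3178 m.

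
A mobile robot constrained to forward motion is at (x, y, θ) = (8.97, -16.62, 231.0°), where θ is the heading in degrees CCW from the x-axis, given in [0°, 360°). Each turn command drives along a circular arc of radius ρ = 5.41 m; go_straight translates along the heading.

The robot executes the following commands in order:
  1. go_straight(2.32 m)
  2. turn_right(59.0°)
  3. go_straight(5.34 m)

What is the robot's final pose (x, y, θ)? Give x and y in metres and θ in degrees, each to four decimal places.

set_pose: (x, y, θ) = (8.9700, -16.6200, 231.0000°), ρ = 5.41
go_straight(2.32): x += 2.32·cos θ, y += 2.32·sin θ → (7.5100, -18.4230, 231.0000°)
turn_right(59.0°): centre at ρ to the right, rotate −59.0° → (2.5527, -20.3757, 172.0000°)
go_straight(5.34): x += 5.34·cos θ, y += 5.34·sin θ → (-2.7353, -19.6325, 172.0000°)

(-2.7353, -19.6325, 172.0000°)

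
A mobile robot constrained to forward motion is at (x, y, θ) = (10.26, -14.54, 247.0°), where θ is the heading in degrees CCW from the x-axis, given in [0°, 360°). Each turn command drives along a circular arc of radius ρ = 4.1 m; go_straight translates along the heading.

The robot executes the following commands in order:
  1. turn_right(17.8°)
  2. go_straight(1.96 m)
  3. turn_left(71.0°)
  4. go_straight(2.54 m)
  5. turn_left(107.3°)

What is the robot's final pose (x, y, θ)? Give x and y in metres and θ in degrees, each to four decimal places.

(15.7131, -24.7449, 47.5000°)

set_pose: (x, y, θ) = (10.2600, -14.5400, 247.0000°), ρ = 4.1
turn_right(17.8°): centre at ρ to the right, rotate −17.8° → (9.5896, -15.6170, 229.2000°)
go_straight(1.96): x += 1.96·cos θ, y += 1.96·sin θ → (8.3089, -17.1007, 229.2000°)
turn_left(71.0°): centre at ρ to the left, rotate +71.0° → (7.8691, -21.8421, 300.2000°)
go_straight(2.54): x += 2.54·cos θ, y += 2.54·sin θ → (9.1467, -24.0374, 300.2000°)
turn_left(107.3°): centre at ρ to the left, rotate +107.3° → (15.7131, -24.7449, 407.5000° ≡ 47.5000°)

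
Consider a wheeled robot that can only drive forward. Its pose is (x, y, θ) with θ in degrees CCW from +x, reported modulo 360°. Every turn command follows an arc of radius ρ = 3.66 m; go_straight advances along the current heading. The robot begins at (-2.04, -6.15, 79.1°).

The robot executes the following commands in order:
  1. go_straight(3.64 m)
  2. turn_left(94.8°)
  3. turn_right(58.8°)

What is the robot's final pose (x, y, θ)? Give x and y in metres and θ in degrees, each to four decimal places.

(-7.4822, 3.8424, 115.1000°)

set_pose: (x, y, θ) = (-2.0400, -6.1500, 79.1000°), ρ = 3.66
go_straight(3.64): x += 3.64·cos θ, y += 3.64·sin θ → (-1.3517, -2.5757, 79.1000°)
turn_left(94.8°): centre at ρ to the left, rotate +94.8° → (-4.5567, 1.7557, 173.9000°)
turn_right(58.8°): centre at ρ to the right, rotate −58.8° → (-7.4822, 3.8424, 115.1000°)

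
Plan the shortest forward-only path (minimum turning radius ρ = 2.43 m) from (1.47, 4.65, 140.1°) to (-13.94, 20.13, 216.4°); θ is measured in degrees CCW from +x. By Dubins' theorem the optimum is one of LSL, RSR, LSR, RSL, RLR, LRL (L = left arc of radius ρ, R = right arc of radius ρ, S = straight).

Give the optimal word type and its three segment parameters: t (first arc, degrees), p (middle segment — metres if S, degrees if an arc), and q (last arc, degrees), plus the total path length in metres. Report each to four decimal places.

RSL: t = 11.4998°, p = 18.7993 m, q = 87.7998°, L = 23.0107 m

Let ψ = atan2(Δy, Δx) = atan2(15.48, -15.41) = 134.8702° be the start→goal bearing.
Normalize: d = |goal − start| / ρ = 21.842585/2.43 = 8.988718, α = (θ_start − ψ) mod 360° = 5.2298° = 0.091278 rad, β = (θ_goal − ψ) mod 360° = 81.5298° = 1.422964 rad.
Common terms: sin α = 0.091151, cos α = 0.995837, sin β = 0.989093, cos β = 0.147294, cos(α−β) = 0.236838, d² = 80.797050. Work in radians in the unit-radius frame; every candidate has L = ρ·(t + p + q).
LSL: p² = 2 + d² − 2cos(α−β) + 2d(sin α − sin β) = 66.180688; p = √p² = 8.135151; φ = atan2(cos β − cos α, d + sin α − sin β) = -0.104496 rad; t = (φ − α) mod 2π = 6.087412 rad, q = (β − φ) mod 2π = 1.527460 rad → L = 2.43·(6.087412 + 8.135151 + 1.527460) = 2.43·15.750023 = 38.272556 m
RSR: p² = 2 + d² − 2cos(α−β) + 2d(sin β − sin α) = 98.466059; p = √p² = 9.923007; φ = atan2(cos α − cos β, d − sin α + sin β) = 0.085617 rad; t = (α − φ) mod 2π = 0.005661 rad, q = (φ − β) mod 2π = 4.945838 rad → L = 2.43·(0.005661 + 9.923007 + 4.945838) = 2.43·14.874506 = 36.145049 m
LSR: p² = d² − 2 + 2cos(α−β) + 2d(sin α + sin β) = 98.690742; p = √p² = 9.934321; φ = atan2(−cos α − cos β, d + sin α + sin β) − atan2(−2, p) = 0.085620 rad; t = (φ − α) mod 2π = 6.277528 rad, q = (φ − β) mod 2π = 4.945842 rad → L = 2.43·(6.277528 + 9.934321 + 4.945842) = 2.43·21.157691 = 51.413189 m
RSL: p² = d² − 2 + 2cos(α−β) − 2d(sin α + sin β) = 59.850711; p = √p² = 7.736324; φ = atan2(cos α + cos β, d − sin α − sin β) − atan2(2, p) = -0.109431 rad; t = (α − φ) mod 2π = 0.200709 rad, q = (β − φ) mod 2π = 1.532395 rad → L = 2.43·(0.200709 + 7.736324 + 1.532395) = 2.43·9.469428 = 23.010711 m
RLR: c = (6 − d² + 2cos(α−β) + 2d(sin α − sin β))/8 = -11.308257, |c| > 1 → infeasible
LRL: c = (6 − d² + 2cos(α−β) − 2d(sin α − sin β))/8 = -7.272586, |c| > 1 → infeasible
Shortest: RSL with L = 23.010711 m ≈ 23.0107 m
Convert RSL to answer units (arcs ×180/π): t = 0.200709·180/π = 11.4998°, p = ρ·p = 2.43·7.736324 = 18.7993 m, q = 1.532395·180/π = 87.7998°, L = 23.0107 m.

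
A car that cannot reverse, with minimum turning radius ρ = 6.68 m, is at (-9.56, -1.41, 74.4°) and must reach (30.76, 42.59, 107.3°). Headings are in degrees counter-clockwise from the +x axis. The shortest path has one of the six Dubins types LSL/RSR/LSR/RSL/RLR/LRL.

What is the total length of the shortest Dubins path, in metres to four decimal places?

Let ψ = atan2(Δy, Δx) = atan2(44.00, 40.32) = 47.4990° be the start→goal bearing.
Normalize: d = |goal − start| / ρ = 59.680000/6.68 = 8.934132, α = (θ_start − ψ) mod 360° = 26.9010° = 0.469511 rad, β = (θ_goal − ψ) mod 360° = 59.8010° = 1.043725 rad.
Common terms: sin α = 0.452450, cos α = 0.891790, sin β = 0.864284, cos β = 0.503005, cos(α−β) = 0.839620, d² = 79.818710. Work in radians in the unit-radius frame; every candidate has L = ρ·(t + p + q).
LSL: p² = 2 + d² − 2cos(α−β) + 2d(sin α − sin β) = 72.780725; p = √p² = 8.531162; φ = atan2(cos β − cos α, d + sin α − sin β) = -0.045588 rad; t = (φ − α) mod 2π = 5.768086 rad, q = (β − φ) mod 2π = 1.089313 rad → L = 6.68·(5.768086 + 8.531162 + 1.089313) = 6.68·15.388561 = 102.795585 m
RSR: p² = 2 + d² − 2cos(α−β) + 2d(sin β − sin α) = 87.498215; p = √p² = 9.354048; φ = atan2(cos α − cos β, d − sin α + sin β) = 0.041575 rad; t = (α − φ) mod 2π = 0.427936 rad, q = (φ − β) mod 2π = 5.281036 rad → L = 6.68·(0.427936 + 9.354048 + 5.281036) = 6.68·15.063020 = 100.620974 m
LSR: p² = d² − 2 + 2cos(α−β) + 2d(sin α + sin β) = 103.025702; p = √p² = 10.150158; φ = atan2(−cos α − cos β, d + sin α + sin β) − atan2(−2, p) = 0.059314 rad; t = (φ − α) mod 2π = 5.872988 rad, q = (φ − β) mod 2π = 5.298774 rad → L = 6.68·(5.872988 + 10.150158 + 5.298774) = 6.68·21.321920 = 142.430423 m
RSL: p² = d² − 2 + 2cos(α−β) − 2d(sin α + sin β) = 55.970197; p = √p² = 7.481323; φ = atan2(cos α + cos β, d − sin α − sin β) − atan2(2, p) = -0.080124 rad; t = (α − φ) mod 2π = 0.549635 rad, q = (β − φ) mod 2π = 1.123848 rad → L = 6.68·(0.549635 + 7.481323 + 1.123848) = 6.68·9.154806 = 61.154105 m
RLR: c = (6 − d² + 2cos(α−β) + 2d(sin α − sin β))/8 = -9.937277, |c| > 1 → infeasible
LRL: c = (6 − d² + 2cos(α−β) − 2d(sin α − sin β))/8 = -8.097591, |c| > 1 → infeasible
Shortest: RSL with L = 61.154105 m ≈ 61.1541 m

61.1541 m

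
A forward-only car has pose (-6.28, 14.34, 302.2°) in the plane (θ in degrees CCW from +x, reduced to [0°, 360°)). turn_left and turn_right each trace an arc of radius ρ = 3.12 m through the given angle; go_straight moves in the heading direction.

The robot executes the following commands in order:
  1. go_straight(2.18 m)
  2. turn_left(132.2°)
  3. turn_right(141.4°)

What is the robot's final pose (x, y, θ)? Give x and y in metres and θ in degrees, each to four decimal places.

(6.4039, 13.6989, 293.0000°)

set_pose: (x, y, θ) = (-6.2800, 14.3400, 302.2000°), ρ = 3.12
go_straight(2.18): x += 2.18·cos θ, y += 2.18·sin θ → (-5.1183, 12.4953, 302.2000°)
turn_left(132.2°): centre at ρ to the left, rotate +132.2° → (0.5269, 13.3188, 434.4000° ≡ 74.4000°)
turn_right(141.4°): centre at ρ to the right, rotate −141.4° → (6.4039, 13.6989, -67.0000° ≡ 293.0000°)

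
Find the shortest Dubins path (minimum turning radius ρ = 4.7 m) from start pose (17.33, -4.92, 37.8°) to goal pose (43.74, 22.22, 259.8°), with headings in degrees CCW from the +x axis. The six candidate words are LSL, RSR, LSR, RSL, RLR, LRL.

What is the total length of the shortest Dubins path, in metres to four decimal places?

Let ψ = atan2(Δy, Δx) = atan2(27.14, 26.41) = 45.7810° be the start→goal bearing.
Normalize: d = |goal − start| / ρ = 37.869086/4.7 = 8.057252, α = (θ_start − ψ) mod 360° = 352.0190° = 6.143890 rad, β = (θ_goal − ψ) mod 360° = 214.0190° = 3.735336 rad.
Common terms: sin α = -0.138845, cos α = 0.990314, sin β = -0.559468, cos β = -0.828852, cos(α−β) = -0.743145, d² = 64.919316. Work in radians in the unit-radius frame; every candidate has L = ρ·(t + p + q).
LSL: p² = 2 + d² − 2cos(α−β) + 2d(sin α − sin β) = 75.183731; p = √p² = 8.670855; φ = atan2(cos β − cos α, d + sin α − sin β) = -0.211373 rad; t = (φ − α) mod 2π = 6.211107 rad, q = (β − φ) mod 2π = 3.946709 rad → L = 4.7·(6.211107 + 8.670855 + 3.946709) = 4.7·18.828672 = 88.494756 m
RSR: p² = 2 + d² − 2cos(α−β) + 2d(sin β − sin α) = 61.627481; p = √p² = 7.850317; φ = atan2(cos α − cos β, d − sin α + sin β) = 0.233857 rad; t = (α − φ) mod 2π = 5.910033 rad, q = (φ − β) mod 2π = 2.781707 rad → L = 4.7·(5.910033 + 7.850317 + 2.781707) = 4.7·16.542057 = 77.747668 m
LSR: p² = d² − 2 + 2cos(α−β) + 2d(sin α + sin β) = 50.180066; p = √p² = 7.083789; φ = atan2(−cos α − cos β, d + sin α + sin β) − atan2(−2, p) = 0.253235 rad; t = (φ − α) mod 2π = 0.392530 rad, q = (φ − β) mod 2π = 2.801084 rad → L = 4.7·(0.392530 + 7.083789 + 2.801084) = 4.7·10.277403 = 48.303796 m
RSL: p² = d² − 2 + 2cos(α−β) − 2d(sin α + sin β) = 72.685988; p = √p² = 8.525608; φ = atan2(cos α + cos β, d − sin α − sin β) − atan2(2, p) = -0.211982 rad; t = (α − φ) mod 2π = 0.072687 rad, q = (β − φ) mod 2π = 3.947318 rad → L = 4.7·(0.072687 + 8.525608 + 3.947318) = 4.7·12.545613 = 58.964379 m
RLR: c = (6 − d² + 2cos(α−β) + 2d(sin α − sin β))/8 = -6.703435, |c| > 1 → infeasible
LRL: c = (6 − d² + 2cos(α−β) − 2d(sin α − sin β))/8 = -8.397966, |c| > 1 → infeasible
Shortest: LSR with L = 48.303796 m ≈ 48.3038 m

48.3038 m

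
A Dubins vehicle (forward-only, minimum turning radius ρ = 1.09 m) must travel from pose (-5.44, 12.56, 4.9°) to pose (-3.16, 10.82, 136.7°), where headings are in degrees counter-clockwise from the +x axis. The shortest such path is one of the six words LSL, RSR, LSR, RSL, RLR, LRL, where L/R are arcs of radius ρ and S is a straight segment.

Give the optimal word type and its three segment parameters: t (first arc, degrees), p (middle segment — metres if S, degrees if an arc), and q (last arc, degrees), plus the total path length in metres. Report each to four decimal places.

RSR: t = 2.1824°, p = 2.9377 m, q = 226.0176°, L = 7.2790 m

Let ψ = atan2(Δy, Δx) = atan2(-1.74, 2.28) = -37.3493° be the start→goal bearing.
Normalize: d = |goal − start| / ρ = 2.868100/1.09 = 2.631285, α = (θ_start − ψ) mod 360° = 42.2493° = 0.737390 rad, β = (θ_goal − ψ) mod 360° = 174.0493° = 3.037734 rad.
Common terms: sin α = 0.672358, cos α = 0.740226, sin β = 0.103672, cos β = -0.994612, cos(α−β) = -0.666532, d² = 6.923660. Work in radians in the unit-radius frame; every candidate has L = ρ·(t + p + q).
LSL: p² = 2 + d² − 2cos(α−β) + 2d(sin α − sin β) = 13.249477; p = √p² = 3.639983; φ = atan2(cos β − cos α, d + sin α − sin β) = -0.496790 rad; t = (φ − α) mod 2π = 5.049005 rad, q = (β − φ) mod 2π = 3.534524 rad → L = 1.09·(5.049005 + 3.639983 + 3.534524) = 1.09·12.223512 = 13.323628 m
RSR: p² = 2 + d² − 2cos(α−β) + 2d(sin β − sin α) = 7.263972; p = √p² = 2.695176; φ = atan2(cos α − cos β, d − sin α + sin β) = 0.699300 rad; t = (α − φ) mod 2π = 0.038090 rad, q = (φ − β) mod 2π = 3.944752 rad → L = 1.09·(0.038090 + 2.695176 + 3.944752) = 1.09·6.678017 = 7.279039 m
LSR: p² = d² − 2 + 2cos(α−β) + 2d(sin α + sin β) = 7.674508; p = √p² = 2.770290; φ = atan2(−cos α − cos β, d + sin α + sin β) − atan2(−2, p) = 0.699824 rad; t = (φ − α) mod 2π = 6.245619 rad, q = (φ − β) mod 2π = 3.945275 rad → L = 1.09·(6.245619 + 2.770290 + 3.945275) = 1.09·12.961184 = 14.127691 m
RSL: p² = d² − 2 + 2cos(α−β) − 2d(sin α + sin β) = -0.493318 < 0 → infeasible
RLR: c = (6 − d² + 2cos(α−β) + 2d(sin α − sin β))/8 = 0.092004; p = 2π − arccos c = 4.804523 rad; φ = atan2(cos α − cos β, d − sin α + sin β) = 0.699300 rad; t = (α − φ + p/2) mod 2π = 2.440351 rad, q = (α − β − t + p) mod 2π = 0.063828 rad → L = 1.09·(2.440351 + 4.804523 + 0.063828) = 1.09·7.308702 = 7.966485 m
LRL: c = (6 − d² + 2cos(α−β) − 2d(sin α − sin β))/8 = -0.656185; p = 2π − arccos c = 3.996638 rad; φ = atan2(cos β − cos α, d + sin α − sin β) = -0.496790 rad; t = (φ − α + p/2) mod 2π = 0.764139 rad, q = (β − α − t + p) mod 2π = 5.532843 rad → L = 1.09·(0.764139 + 3.996638 + 5.532843) = 1.09·10.293619 = 11.220045 m
Shortest: RSR with L = 7.279039 m ≈ 7.2790 m
Convert RSR to answer units (arcs ×180/π): t = 0.038090·180/π = 2.1824°, p = ρ·p = 1.09·2.695176 = 2.9377 m, q = 3.944752·180/π = 226.0176°, L = 7.2790 m.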